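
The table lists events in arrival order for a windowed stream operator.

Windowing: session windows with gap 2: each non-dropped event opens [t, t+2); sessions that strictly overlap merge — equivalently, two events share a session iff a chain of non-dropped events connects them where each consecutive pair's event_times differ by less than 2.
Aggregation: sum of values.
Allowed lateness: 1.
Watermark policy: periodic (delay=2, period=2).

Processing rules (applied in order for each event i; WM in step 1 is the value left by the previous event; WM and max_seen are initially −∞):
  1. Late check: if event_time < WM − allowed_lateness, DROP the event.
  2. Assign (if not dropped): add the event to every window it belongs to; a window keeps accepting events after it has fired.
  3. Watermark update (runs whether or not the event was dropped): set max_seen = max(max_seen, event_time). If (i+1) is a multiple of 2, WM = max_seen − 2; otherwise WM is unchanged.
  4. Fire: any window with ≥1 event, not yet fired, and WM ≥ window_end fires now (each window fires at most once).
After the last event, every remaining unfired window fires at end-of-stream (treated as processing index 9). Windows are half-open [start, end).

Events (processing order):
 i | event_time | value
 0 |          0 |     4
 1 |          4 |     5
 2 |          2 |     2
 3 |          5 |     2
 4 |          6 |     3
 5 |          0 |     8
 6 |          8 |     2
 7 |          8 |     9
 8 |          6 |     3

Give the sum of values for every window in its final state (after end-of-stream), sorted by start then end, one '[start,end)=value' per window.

[0,2)=4 [2,4)=2 [4,8)=13 [8,10)=11

i=0 t=0 v=4: → [0,2); WM=−∞
i=1 t=4 v=5: → [4,6); WM=2
i=2 t=2 v=2: → [2,4); WM=2
i=3 t=5 v=2: → [4,7); WM=3
i=4 t=6 v=3: → [4,8); WM=3
i=5 t=0 v=8: DROP (t<3-1); WM=4
i=6 t=8 v=2: → [8,10); WM=4
i=7 t=8 v=9: → [8,10); WM=6
i=8 t=6 v=3: → [4,8); WM=6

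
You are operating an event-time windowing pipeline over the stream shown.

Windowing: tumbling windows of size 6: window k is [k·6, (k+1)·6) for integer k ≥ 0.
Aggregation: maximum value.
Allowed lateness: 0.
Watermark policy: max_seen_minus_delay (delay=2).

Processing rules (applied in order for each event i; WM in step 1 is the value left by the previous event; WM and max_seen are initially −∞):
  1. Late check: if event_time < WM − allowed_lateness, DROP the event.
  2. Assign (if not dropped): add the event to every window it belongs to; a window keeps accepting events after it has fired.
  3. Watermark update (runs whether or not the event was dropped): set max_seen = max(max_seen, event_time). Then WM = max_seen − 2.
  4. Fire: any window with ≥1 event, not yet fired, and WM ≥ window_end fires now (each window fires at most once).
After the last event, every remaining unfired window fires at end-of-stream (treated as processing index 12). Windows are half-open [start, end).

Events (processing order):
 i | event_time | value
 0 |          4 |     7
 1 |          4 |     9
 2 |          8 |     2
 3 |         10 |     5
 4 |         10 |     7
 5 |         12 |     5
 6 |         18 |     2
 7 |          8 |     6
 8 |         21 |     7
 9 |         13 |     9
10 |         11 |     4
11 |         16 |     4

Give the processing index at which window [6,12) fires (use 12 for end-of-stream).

6

i=0 t=4 v=7: → [0,6); WM=2
i=1 t=4 v=9: → [0,6); WM=2
i=2 t=8 v=2: → [6,12); WM=6; [0,6) fires=9
i=3 t=10 v=5: → [6,12); WM=8
i=4 t=10 v=7: → [6,12); WM=8
i=5 t=12 v=5: → [12,18); WM=10
i=6 t=18 v=2: → [18,24); WM=16; [6,12) fires=7
i=7 t=8 v=6: DROP (t<16-0); WM=16
i=8 t=21 v=7: → [18,24); WM=19; [12,18) fires=5
i=9 t=13 v=9: DROP (t<19-0); WM=19
i=10 t=11 v=4: DROP (t<19-0); WM=19
i=11 t=16 v=4: DROP (t<19-0); WM=19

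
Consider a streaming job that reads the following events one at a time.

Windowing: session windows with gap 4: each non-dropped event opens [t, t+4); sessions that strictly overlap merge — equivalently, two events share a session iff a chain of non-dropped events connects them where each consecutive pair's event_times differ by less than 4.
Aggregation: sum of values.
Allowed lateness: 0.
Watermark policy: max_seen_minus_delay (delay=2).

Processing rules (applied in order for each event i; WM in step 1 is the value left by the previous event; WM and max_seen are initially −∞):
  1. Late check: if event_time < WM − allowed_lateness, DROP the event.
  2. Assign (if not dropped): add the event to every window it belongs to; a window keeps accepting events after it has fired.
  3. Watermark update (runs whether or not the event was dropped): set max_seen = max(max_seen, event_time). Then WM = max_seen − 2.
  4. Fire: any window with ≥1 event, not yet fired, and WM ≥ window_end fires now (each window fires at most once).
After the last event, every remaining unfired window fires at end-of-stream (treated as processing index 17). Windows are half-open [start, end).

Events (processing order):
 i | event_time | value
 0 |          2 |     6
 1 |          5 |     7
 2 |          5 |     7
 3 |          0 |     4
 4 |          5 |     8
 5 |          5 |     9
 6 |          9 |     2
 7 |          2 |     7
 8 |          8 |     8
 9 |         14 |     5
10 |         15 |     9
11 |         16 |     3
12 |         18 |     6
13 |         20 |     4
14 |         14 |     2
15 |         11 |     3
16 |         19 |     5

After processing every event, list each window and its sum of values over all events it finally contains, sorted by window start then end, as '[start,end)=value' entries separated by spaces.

i=0 t=2 v=6: → [2,6); WM=0
i=1 t=5 v=7: → [2,9); WM=3
i=2 t=5 v=7: → [2,9); WM=3
i=3 t=0 v=4: DROP (t<3-0); WM=3
i=4 t=5 v=8: → [2,9); WM=3
i=5 t=5 v=9: → [2,9); WM=3
i=6 t=9 v=2: → [9,13); WM=7
i=7 t=2 v=7: DROP (t<7-0); WM=7
i=8 t=8 v=8: → [2,13); WM=7
i=9 t=14 v=5: → [14,18); WM=12
i=10 t=15 v=9: → [14,19); WM=13
i=11 t=16 v=3: → [14,20); WM=14
i=12 t=18 v=6: → [14,22); WM=16
i=13 t=20 v=4: → [14,24); WM=18
i=14 t=14 v=2: DROP (t<18-0); WM=18
i=15 t=11 v=3: DROP (t<18-0); WM=18
i=16 t=19 v=5: → [14,24); WM=18

[2,13)=47 [14,24)=32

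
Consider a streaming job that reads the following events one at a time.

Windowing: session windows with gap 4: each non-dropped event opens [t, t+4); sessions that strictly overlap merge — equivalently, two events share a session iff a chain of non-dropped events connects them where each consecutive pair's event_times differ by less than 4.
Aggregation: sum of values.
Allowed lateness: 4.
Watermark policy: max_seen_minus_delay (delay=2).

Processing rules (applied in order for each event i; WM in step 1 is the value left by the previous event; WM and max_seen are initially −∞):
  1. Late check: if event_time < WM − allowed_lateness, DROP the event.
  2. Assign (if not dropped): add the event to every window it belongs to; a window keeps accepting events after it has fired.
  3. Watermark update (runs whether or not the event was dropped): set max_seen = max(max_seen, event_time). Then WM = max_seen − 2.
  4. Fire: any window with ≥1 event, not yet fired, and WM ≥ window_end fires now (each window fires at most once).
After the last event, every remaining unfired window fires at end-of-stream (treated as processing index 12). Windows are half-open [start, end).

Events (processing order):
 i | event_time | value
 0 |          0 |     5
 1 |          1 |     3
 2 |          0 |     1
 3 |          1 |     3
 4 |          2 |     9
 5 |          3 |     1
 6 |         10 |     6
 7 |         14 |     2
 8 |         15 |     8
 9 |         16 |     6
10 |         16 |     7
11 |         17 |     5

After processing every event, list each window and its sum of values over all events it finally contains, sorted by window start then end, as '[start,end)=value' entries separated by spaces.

i=0 t=0 v=5: → [0,4); WM=-2
i=1 t=1 v=3: → [0,5); WM=-1
i=2 t=0 v=1: → [0,5); WM=-1
i=3 t=1 v=3: → [0,5); WM=-1
i=4 t=2 v=9: → [0,6); WM=0
i=5 t=3 v=1: → [0,7); WM=1
i=6 t=10 v=6: → [10,14); WM=8
i=7 t=14 v=2: → [14,18); WM=12
i=8 t=15 v=8: → [14,19); WM=13
i=9 t=16 v=6: → [14,20); WM=14
i=10 t=16 v=7: → [14,20); WM=14
i=11 t=17 v=5: → [14,21); WM=15

[0,7)=22 [10,14)=6 [14,21)=28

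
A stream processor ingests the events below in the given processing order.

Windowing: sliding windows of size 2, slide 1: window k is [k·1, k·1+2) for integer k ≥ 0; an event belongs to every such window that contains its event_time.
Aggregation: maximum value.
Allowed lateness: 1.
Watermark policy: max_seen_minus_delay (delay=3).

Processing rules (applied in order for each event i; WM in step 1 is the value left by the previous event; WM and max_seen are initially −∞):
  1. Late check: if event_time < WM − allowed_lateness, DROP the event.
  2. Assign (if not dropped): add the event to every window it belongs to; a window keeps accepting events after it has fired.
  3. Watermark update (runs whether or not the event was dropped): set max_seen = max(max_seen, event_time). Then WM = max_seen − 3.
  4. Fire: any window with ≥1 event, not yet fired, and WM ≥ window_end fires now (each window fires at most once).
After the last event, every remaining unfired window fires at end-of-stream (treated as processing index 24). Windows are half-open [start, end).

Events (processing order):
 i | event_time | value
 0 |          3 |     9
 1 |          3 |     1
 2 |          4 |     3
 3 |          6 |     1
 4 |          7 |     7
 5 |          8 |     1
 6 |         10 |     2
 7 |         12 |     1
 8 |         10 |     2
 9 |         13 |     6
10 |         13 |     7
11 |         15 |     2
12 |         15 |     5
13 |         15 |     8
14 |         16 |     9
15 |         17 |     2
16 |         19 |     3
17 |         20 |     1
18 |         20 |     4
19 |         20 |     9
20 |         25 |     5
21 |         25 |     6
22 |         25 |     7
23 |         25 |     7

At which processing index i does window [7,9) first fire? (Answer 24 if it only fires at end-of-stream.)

7

i=0 t=3 v=9: → [3,5),[2,4); WM=0
i=1 t=3 v=1: → [3,5),[2,4); WM=0
i=2 t=4 v=3: → [4,6),[3,5); WM=1
i=3 t=6 v=1: → [6,8),[5,7); WM=3
i=4 t=7 v=7: → [7,9),[6,8); WM=4; [2,4) fires=9
i=5 t=8 v=1: → [8,10),[7,9); WM=5; [3,5) fires=9
i=6 t=10 v=2: → [10,12),[9,11); WM=7; [4,6) fires=3 [5,7) fires=1
i=7 t=12 v=1: → [12,14),[11,13); WM=9; [6,8) fires=7 [7,9) fires=7
i=8 t=10 v=2: → [10,12),[9,11); WM=9
i=9 t=13 v=6: → [13,15),[12,14); WM=10; [8,10) fires=1
i=10 t=13 v=7: → [13,15),[12,14); WM=10
i=11 t=15 v=2: → [15,17),[14,16); WM=12; [9,11) fires=2 [10,12) fires=2
i=12 t=15 v=5: → [15,17),[14,16); WM=12
i=13 t=15 v=8: → [15,17),[14,16); WM=12
i=14 t=16 v=9: → [16,18),[15,17); WM=13; [11,13) fires=1
i=15 t=17 v=2: → [17,19),[16,18); WM=14; [12,14) fires=7
i=16 t=19 v=3: → [19,21),[18,20); WM=16; [13,15) fires=7 [14,16) fires=8
i=17 t=20 v=1: → [20,22),[19,21); WM=17; [15,17) fires=9
i=18 t=20 v=4: → [20,22),[19,21); WM=17
i=19 t=20 v=9: → [20,22),[19,21); WM=17
i=20 t=25 v=5: → [25,27),[24,26); WM=22; [16,18) fires=9 [17,19) fires=2 [18,20) fires=3 [19,21) fires=9 [20,22) fires=9
i=21 t=25 v=6: → [25,27),[24,26); WM=22
i=22 t=25 v=7: → [25,27),[24,26); WM=22
i=23 t=25 v=7: → [25,27),[24,26); WM=22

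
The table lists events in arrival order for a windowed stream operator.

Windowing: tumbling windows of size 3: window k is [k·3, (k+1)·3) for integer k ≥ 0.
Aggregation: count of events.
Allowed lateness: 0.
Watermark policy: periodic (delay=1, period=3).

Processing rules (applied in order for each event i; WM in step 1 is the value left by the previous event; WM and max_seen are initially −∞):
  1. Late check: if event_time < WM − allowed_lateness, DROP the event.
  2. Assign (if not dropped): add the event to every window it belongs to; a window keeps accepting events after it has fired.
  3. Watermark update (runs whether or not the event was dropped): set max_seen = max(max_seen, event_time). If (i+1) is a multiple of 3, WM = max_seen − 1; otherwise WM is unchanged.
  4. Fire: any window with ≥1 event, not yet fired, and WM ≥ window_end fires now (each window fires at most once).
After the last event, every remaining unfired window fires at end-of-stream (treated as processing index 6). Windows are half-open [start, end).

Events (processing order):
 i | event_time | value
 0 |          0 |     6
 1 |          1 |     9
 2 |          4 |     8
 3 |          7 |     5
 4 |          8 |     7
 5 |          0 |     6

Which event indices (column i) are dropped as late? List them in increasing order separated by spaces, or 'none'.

5

i=0 t=0 v=6: → [0,3); WM=−∞
i=1 t=1 v=9: → [0,3); WM=−∞
i=2 t=4 v=8: → [3,6); WM=3; [0,3) fires=2
i=3 t=7 v=5: → [6,9); WM=3
i=4 t=8 v=7: → [6,9); WM=3
i=5 t=0 v=6: DROP (t<3-0); WM=7; [3,6) fires=1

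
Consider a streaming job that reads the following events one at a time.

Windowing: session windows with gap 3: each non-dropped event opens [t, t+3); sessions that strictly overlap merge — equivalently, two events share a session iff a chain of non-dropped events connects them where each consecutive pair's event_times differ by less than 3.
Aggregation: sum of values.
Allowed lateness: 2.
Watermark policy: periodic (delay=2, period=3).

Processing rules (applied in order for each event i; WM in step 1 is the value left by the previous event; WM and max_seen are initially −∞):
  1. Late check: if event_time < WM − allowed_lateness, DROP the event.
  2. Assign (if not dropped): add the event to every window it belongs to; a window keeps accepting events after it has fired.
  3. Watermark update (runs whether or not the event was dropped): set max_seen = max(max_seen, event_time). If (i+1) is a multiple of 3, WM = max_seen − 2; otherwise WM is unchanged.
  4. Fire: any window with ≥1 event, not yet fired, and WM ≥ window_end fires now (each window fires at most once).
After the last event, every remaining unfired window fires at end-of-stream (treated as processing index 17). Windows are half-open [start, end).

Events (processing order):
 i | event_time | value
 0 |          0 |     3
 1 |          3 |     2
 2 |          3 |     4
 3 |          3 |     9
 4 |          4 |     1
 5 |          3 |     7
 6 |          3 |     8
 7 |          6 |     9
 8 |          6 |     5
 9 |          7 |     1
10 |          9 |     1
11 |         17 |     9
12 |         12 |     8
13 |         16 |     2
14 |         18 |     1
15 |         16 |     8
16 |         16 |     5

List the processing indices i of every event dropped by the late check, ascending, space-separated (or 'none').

12

i=0 t=0 v=3: → [0,3); WM=−∞
i=1 t=3 v=2: → [3,6); WM=−∞
i=2 t=3 v=4: → [3,6); WM=1
i=3 t=3 v=9: → [3,6); WM=1
i=4 t=4 v=1: → [3,7); WM=1
i=5 t=3 v=7: → [3,7); WM=2
i=6 t=3 v=8: → [3,7); WM=2
i=7 t=6 v=9: → [3,9); WM=2
i=8 t=6 v=5: → [3,9); WM=4
i=9 t=7 v=1: → [3,10); WM=4
i=10 t=9 v=1: → [3,12); WM=4
i=11 t=17 v=9: → [17,20); WM=15
i=12 t=12 v=8: DROP (t<15-2); WM=15
i=13 t=16 v=2: → [16,20); WM=15
i=14 t=18 v=1: → [16,21); WM=16
i=15 t=16 v=8: → [16,21); WM=16
i=16 t=16 v=5: → [16,21); WM=16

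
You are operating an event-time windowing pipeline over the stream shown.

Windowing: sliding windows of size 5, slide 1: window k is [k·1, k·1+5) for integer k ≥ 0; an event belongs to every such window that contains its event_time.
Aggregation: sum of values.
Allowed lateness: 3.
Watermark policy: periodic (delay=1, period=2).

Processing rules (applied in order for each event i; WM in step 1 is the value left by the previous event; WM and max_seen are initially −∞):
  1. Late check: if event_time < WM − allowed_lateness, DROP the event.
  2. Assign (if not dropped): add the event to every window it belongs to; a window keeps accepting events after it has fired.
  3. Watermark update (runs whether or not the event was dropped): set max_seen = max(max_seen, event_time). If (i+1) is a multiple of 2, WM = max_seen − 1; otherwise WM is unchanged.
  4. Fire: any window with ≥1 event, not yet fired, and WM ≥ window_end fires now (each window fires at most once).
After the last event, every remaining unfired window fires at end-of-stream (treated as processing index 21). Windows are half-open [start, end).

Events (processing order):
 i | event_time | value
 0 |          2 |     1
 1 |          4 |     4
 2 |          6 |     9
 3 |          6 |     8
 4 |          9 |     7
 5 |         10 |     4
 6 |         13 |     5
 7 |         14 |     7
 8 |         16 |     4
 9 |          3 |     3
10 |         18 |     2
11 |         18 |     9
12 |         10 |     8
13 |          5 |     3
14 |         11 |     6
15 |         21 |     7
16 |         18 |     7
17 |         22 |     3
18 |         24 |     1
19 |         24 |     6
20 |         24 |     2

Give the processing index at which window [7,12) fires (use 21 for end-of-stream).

i=0 t=2 v=1: → [2,7),[1,6),[0,5); WM=−∞
i=1 t=4 v=4: → [4,9),[3,8),[2,7),[1,6),[0,5); WM=3
i=2 t=6 v=9: → [6,11),[5,10),[4,9),[3,8),[2,7); WM=3
i=3 t=6 v=8: → [6,11),[5,10),[4,9),[3,8),[2,7); WM=5; [0,5) fires=5
i=4 t=9 v=7: → [9,14),[8,13),[7,12),[6,11),[5,10); WM=5
i=5 t=10 v=4: → [10,15),[9,14),[8,13),[7,12),[6,11); WM=9; [1,6) fires=5 [2,7) fires=22 [3,8) fires=21 [4,9) fires=21
i=6 t=13 v=5: → [13,18),[12,17),[11,16),[10,15),[9,14); WM=9
i=7 t=14 v=7: → [14,19),[13,18),[12,17),[11,16),[10,15); WM=13; [5,10) fires=24 [6,11) fires=28 [7,12) fires=11 [8,13) fires=11
i=8 t=16 v=4: → [16,21),[15,20),[14,19),[13,18),[12,17); WM=13
i=9 t=3 v=3: DROP (t<13-3); WM=15; [9,14) fires=16 [10,15) fires=16
i=10 t=18 v=2: → [18,23),[17,22),[16,21),[15,20),[14,19); WM=15
i=11 t=18 v=9: → [18,23),[17,22),[16,21),[15,20),[14,19); WM=17; [11,16) fires=12 [12,17) fires=16
i=12 t=10 v=8: DROP (t<17-3); WM=17
i=13 t=5 v=3: DROP (t<17-3); WM=17
i=14 t=11 v=6: DROP (t<17-3); WM=17
i=15 t=21 v=7: → [21,26),[20,25),[19,24),[18,23),[17,22); WM=20; [13,18) fires=16 [14,19) fires=22 [15,20) fires=15
i=16 t=18 v=7: → [18,23),[17,22),[16,21),[15,20),[14,19); WM=20
i=17 t=22 v=3: → [22,27),[21,26),[20,25),[19,24),[18,23); WM=21; [16,21) fires=22
i=18 t=24 v=1: → [24,29),[23,28),[22,27),[21,26),[20,25); WM=21
i=19 t=24 v=6: → [24,29),[23,28),[22,27),[21,26),[20,25); WM=23; [17,22) fires=25 [18,23) fires=28
i=20 t=24 v=2: → [24,29),[23,28),[22,27),[21,26),[20,25); WM=23

7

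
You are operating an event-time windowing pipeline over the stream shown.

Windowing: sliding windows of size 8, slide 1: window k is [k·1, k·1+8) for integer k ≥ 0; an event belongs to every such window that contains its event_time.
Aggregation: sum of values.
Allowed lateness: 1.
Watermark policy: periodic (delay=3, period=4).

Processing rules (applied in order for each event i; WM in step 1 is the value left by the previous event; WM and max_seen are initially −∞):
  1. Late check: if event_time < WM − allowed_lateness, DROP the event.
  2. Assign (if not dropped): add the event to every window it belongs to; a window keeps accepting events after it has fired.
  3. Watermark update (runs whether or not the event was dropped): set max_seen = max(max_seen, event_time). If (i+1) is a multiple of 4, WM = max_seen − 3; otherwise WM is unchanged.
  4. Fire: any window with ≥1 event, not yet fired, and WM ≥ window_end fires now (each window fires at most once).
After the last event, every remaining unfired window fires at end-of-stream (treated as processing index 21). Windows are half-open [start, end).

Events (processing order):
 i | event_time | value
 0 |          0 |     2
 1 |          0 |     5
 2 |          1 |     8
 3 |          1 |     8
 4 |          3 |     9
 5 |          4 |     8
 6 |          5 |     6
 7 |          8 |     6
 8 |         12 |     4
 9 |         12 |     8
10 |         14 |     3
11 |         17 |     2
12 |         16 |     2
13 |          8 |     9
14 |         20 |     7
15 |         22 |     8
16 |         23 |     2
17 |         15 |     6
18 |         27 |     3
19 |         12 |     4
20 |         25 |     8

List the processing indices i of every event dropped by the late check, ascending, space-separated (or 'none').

i=0 t=0 v=2: → [0,8); WM=−∞
i=1 t=0 v=5: → [0,8); WM=−∞
i=2 t=1 v=8: → [1,9),[0,8); WM=−∞
i=3 t=1 v=8: → [1,9),[0,8); WM=-2
i=4 t=3 v=9: → [3,11),[2,10),[1,9),[0,8); WM=-2
i=5 t=4 v=8: → [4,12),[3,11),[2,10),[1,9),[0,8); WM=-2
i=6 t=5 v=6: → [5,13),[4,12),[3,11),[2,10),[1,9),[0,8); WM=-2
i=7 t=8 v=6: → [8,16),[7,15),[6,14),[5,13),[4,12),[3,11),[2,10),[1,9); WM=5
i=8 t=12 v=4: → [12,20),[11,19),[10,18),[9,17),[8,16),[7,15),[6,14),[5,13); WM=5
i=9 t=12 v=8: → [12,20),[11,19),[10,18),[9,17),[8,16),[7,15),[6,14),[5,13); WM=5
i=10 t=14 v=3: → [14,22),[13,21),[12,20),[11,19),[10,18),[9,17),[8,16),[7,15); WM=5
i=11 t=17 v=2: → [17,25),[16,24),[15,23),[14,22),[13,21),[12,20),[11,19),[10,18); WM=14; [0,8) fires=46 [1,9) fires=45 [2,10) fires=29 [3,11) fires=29 [4,12) fires=20 [5,13) fires=24 [6,14) fires=18
i=12 t=16 v=2: → [16,24),[15,23),[14,22),[13,21),[12,20),[11,19),[10,18),[9,17); WM=14
i=13 t=8 v=9: DROP (t<14-1); WM=14
i=14 t=20 v=7: → [20,28),[19,27),[18,26),[17,25),[16,24),[15,23),[14,22),[13,21); WM=14
i=15 t=22 v=8: → [22,30),[21,29),[20,28),[19,27),[18,26),[17,25),[16,24),[15,23); WM=19; [7,15) fires=21 [8,16) fires=21 [9,17) fires=17 [10,18) fires=19 [11,19) fires=19
i=16 t=23 v=2: → [23,31),[22,30),[21,29),[20,28),[19,27),[18,26),[17,25),[16,24); WM=19
i=17 t=15 v=6: DROP (t<19-1); WM=19
i=18 t=27 v=3: → [27,35),[26,34),[25,33),[24,32),[23,31),[22,30),[21,29),[20,28); WM=19
i=19 t=12 v=4: DROP (t<19-1); WM=24; [12,20) fires=19 [13,21) fires=14 [14,22) fires=14 [15,23) fires=19 [16,24) fires=21
i=20 t=25 v=8: → [25,33),[24,32),[23,31),[22,30),[21,29),[20,28),[19,27),[18,26); WM=24

13 17 19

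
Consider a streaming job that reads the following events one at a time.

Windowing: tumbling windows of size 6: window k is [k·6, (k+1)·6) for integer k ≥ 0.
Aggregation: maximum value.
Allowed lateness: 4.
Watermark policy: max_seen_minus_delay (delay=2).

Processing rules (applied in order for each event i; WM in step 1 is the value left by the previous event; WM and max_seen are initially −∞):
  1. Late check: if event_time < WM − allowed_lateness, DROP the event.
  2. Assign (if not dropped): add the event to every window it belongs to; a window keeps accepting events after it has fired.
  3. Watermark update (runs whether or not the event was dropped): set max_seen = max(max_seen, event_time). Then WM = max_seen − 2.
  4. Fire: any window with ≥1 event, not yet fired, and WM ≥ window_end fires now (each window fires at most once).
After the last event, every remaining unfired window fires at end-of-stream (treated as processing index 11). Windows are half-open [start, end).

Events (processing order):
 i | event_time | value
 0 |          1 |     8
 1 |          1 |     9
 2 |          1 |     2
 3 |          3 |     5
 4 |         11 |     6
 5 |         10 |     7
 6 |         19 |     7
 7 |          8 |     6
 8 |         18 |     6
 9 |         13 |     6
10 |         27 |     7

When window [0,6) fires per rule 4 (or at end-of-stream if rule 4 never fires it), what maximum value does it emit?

i=0 t=1 v=8: → [0,6); WM=-1
i=1 t=1 v=9: → [0,6); WM=-1
i=2 t=1 v=2: → [0,6); WM=-1
i=3 t=3 v=5: → [0,6); WM=1
i=4 t=11 v=6: → [6,12); WM=9; [0,6) fires=9
i=5 t=10 v=7: → [6,12); WM=9
i=6 t=19 v=7: → [18,24); WM=17; [6,12) fires=7
i=7 t=8 v=6: DROP (t<17-4); WM=17
i=8 t=18 v=6: → [18,24); WM=17
i=9 t=13 v=6: → [12,18); WM=17
i=10 t=27 v=7: → [24,30); WM=25; [12,18) fires=6 [18,24) fires=7

9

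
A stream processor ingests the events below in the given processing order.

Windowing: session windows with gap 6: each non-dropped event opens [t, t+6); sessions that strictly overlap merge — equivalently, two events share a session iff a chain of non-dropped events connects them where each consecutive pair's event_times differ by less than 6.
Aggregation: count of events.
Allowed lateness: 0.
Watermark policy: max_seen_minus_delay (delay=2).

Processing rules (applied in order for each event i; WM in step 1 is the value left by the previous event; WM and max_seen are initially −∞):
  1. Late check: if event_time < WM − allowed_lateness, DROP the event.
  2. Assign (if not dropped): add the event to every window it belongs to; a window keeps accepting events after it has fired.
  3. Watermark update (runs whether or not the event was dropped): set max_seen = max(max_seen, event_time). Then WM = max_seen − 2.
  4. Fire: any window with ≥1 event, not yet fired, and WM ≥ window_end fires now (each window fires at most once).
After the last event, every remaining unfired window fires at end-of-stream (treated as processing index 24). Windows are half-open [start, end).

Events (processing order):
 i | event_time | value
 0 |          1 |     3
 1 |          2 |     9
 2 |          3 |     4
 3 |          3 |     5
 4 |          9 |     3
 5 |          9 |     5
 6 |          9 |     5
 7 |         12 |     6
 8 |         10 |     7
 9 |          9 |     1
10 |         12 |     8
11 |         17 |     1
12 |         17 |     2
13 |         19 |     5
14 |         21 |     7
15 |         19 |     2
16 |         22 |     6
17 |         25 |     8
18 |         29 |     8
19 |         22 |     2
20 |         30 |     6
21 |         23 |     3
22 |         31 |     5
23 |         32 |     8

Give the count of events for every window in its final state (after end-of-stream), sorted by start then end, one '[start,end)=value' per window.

i=0 t=1 v=3: → [1,7); WM=-1
i=1 t=2 v=9: → [1,8); WM=0
i=2 t=3 v=4: → [1,9); WM=1
i=3 t=3 v=5: → [1,9); WM=1
i=4 t=9 v=3: → [9,15); WM=7
i=5 t=9 v=5: → [9,15); WM=7
i=6 t=9 v=5: → [9,15); WM=7
i=7 t=12 v=6: → [9,18); WM=10
i=8 t=10 v=7: → [9,18); WM=10
i=9 t=9 v=1: DROP (t<10-0); WM=10
i=10 t=12 v=8: → [9,18); WM=10
i=11 t=17 v=1: → [9,23); WM=15
i=12 t=17 v=2: → [9,23); WM=15
i=13 t=19 v=5: → [9,25); WM=17
i=14 t=21 v=7: → [9,27); WM=19
i=15 t=19 v=2: → [9,27); WM=19
i=16 t=22 v=6: → [9,28); WM=20
i=17 t=25 v=8: → [9,31); WM=23
i=18 t=29 v=8: → [9,35); WM=27
i=19 t=22 v=2: DROP (t<27-0); WM=27
i=20 t=30 v=6: → [9,36); WM=28
i=21 t=23 v=3: DROP (t<28-0); WM=28
i=22 t=31 v=5: → [9,37); WM=29
i=23 t=32 v=8: → [9,38); WM=30

[1,9)=4 [9,38)=17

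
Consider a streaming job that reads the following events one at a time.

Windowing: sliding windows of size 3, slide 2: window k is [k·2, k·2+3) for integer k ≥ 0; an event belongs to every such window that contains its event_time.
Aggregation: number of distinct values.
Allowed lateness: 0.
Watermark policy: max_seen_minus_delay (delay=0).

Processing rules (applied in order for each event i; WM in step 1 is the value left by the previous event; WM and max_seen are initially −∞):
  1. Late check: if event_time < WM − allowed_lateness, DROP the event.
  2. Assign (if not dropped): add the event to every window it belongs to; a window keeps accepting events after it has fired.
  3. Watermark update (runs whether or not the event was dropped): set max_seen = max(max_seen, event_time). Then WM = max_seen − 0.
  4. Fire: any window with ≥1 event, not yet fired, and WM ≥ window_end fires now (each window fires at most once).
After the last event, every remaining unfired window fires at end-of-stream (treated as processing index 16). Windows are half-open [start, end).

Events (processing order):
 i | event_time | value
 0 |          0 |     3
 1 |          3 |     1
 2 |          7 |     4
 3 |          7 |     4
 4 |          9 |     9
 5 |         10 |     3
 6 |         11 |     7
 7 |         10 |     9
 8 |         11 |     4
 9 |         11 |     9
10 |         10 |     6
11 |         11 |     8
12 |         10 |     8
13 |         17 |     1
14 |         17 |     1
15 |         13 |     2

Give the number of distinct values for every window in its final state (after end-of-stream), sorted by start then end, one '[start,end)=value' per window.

[0,3)=1 [2,5)=1 [6,9)=1 [8,11)=2 [10,13)=5 [16,19)=1

i=0 t=0 v=3: → [0,3); WM=0
i=1 t=3 v=1: → [2,5); WM=3; [0,3) fires=1
i=2 t=7 v=4: → [6,9); WM=7; [2,5) fires=1
i=3 t=7 v=4: → [6,9); WM=7
i=4 t=9 v=9: → [8,11); WM=9; [6,9) fires=1
i=5 t=10 v=3: → [10,13),[8,11); WM=10
i=6 t=11 v=7: → [10,13); WM=11; [8,11) fires=2
i=7 t=10 v=9: DROP (t<11-0); WM=11
i=8 t=11 v=4: → [10,13); WM=11
i=9 t=11 v=9: → [10,13); WM=11
i=10 t=10 v=6: DROP (t<11-0); WM=11
i=11 t=11 v=8: → [10,13); WM=11
i=12 t=10 v=8: DROP (t<11-0); WM=11
i=13 t=17 v=1: → [16,19); WM=17; [10,13) fires=5
i=14 t=17 v=1: → [16,19); WM=17
i=15 t=13 v=2: DROP (t<17-0); WM=17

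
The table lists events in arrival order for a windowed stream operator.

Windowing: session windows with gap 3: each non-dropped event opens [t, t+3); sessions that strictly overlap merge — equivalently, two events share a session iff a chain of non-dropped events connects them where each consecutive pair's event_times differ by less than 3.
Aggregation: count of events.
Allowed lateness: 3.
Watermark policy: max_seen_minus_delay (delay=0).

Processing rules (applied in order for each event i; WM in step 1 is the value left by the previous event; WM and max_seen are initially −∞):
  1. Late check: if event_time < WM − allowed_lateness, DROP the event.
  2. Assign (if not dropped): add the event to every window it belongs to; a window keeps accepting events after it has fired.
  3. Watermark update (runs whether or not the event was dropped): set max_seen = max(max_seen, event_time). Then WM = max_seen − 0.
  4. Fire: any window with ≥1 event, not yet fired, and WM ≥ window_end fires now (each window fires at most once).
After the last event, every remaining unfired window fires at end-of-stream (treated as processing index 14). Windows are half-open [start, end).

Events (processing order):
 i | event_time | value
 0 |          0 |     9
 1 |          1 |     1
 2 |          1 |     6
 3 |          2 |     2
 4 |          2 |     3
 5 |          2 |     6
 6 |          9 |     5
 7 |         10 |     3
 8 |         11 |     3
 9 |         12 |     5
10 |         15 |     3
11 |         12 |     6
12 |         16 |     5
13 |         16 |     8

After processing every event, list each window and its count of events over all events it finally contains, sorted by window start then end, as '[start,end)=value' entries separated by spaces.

[0,5)=6 [9,15)=5 [15,19)=3

i=0 t=0 v=9: → [0,3); WM=0
i=1 t=1 v=1: → [0,4); WM=1
i=2 t=1 v=6: → [0,4); WM=1
i=3 t=2 v=2: → [0,5); WM=2
i=4 t=2 v=3: → [0,5); WM=2
i=5 t=2 v=6: → [0,5); WM=2
i=6 t=9 v=5: → [9,12); WM=9
i=7 t=10 v=3: → [9,13); WM=10
i=8 t=11 v=3: → [9,14); WM=11
i=9 t=12 v=5: → [9,15); WM=12
i=10 t=15 v=3: → [15,18); WM=15
i=11 t=12 v=6: → [9,15); WM=15
i=12 t=16 v=5: → [15,19); WM=16
i=13 t=16 v=8: → [15,19); WM=16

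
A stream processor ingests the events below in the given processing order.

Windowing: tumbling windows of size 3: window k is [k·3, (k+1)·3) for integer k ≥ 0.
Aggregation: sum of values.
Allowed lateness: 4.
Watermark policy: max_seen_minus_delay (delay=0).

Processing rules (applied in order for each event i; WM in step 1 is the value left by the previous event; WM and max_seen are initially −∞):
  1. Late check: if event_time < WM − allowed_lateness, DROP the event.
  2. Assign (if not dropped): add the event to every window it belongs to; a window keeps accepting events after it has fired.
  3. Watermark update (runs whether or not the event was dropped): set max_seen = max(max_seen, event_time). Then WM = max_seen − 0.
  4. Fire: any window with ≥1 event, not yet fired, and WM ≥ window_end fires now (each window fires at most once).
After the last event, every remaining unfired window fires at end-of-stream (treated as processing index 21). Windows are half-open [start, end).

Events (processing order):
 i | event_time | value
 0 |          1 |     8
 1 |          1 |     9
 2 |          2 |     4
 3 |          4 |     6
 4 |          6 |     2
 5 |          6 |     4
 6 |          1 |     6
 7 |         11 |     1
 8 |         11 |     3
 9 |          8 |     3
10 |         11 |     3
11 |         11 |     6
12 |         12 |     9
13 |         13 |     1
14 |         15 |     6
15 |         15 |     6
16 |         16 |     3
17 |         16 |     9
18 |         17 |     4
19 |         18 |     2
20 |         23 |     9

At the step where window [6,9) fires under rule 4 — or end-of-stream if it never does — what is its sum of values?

i=0 t=1 v=8: → [0,3); WM=1
i=1 t=1 v=9: → [0,3); WM=1
i=2 t=2 v=4: → [0,3); WM=2
i=3 t=4 v=6: → [3,6); WM=4; [0,3) fires=21
i=4 t=6 v=2: → [6,9); WM=6; [3,6) fires=6
i=5 t=6 v=4: → [6,9); WM=6
i=6 t=1 v=6: DROP (t<6-4); WM=6
i=7 t=11 v=1: → [9,12); WM=11; [6,9) fires=6
i=8 t=11 v=3: → [9,12); WM=11
i=9 t=8 v=3: → [6,9); WM=11
i=10 t=11 v=3: → [9,12); WM=11
i=11 t=11 v=6: → [9,12); WM=11
i=12 t=12 v=9: → [12,15); WM=12; [9,12) fires=13
i=13 t=13 v=1: → [12,15); WM=13
i=14 t=15 v=6: → [15,18); WM=15; [12,15) fires=10
i=15 t=15 v=6: → [15,18); WM=15
i=16 t=16 v=3: → [15,18); WM=16
i=17 t=16 v=9: → [15,18); WM=16
i=18 t=17 v=4: → [15,18); WM=17
i=19 t=18 v=2: → [18,21); WM=18; [15,18) fires=28
i=20 t=23 v=9: → [21,24); WM=23; [18,21) fires=2

6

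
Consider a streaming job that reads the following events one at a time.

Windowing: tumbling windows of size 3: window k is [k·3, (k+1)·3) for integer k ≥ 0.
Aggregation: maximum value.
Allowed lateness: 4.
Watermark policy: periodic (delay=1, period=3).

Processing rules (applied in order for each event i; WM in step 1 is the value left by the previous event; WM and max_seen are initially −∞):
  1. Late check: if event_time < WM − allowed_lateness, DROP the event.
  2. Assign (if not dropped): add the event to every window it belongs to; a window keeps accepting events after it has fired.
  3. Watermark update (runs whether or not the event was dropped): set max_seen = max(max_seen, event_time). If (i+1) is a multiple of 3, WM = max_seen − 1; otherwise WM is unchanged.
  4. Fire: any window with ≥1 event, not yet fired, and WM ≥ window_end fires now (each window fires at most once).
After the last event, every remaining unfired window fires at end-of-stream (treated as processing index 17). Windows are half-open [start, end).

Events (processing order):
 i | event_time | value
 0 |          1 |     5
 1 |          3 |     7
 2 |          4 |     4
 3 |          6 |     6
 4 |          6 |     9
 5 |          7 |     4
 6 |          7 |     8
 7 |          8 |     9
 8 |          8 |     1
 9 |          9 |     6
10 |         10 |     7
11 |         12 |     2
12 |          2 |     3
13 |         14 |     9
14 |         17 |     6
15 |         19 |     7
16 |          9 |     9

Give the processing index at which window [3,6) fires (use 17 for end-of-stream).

i=0 t=1 v=5: → [0,3); WM=−∞
i=1 t=3 v=7: → [3,6); WM=−∞
i=2 t=4 v=4: → [3,6); WM=3; [0,3) fires=5
i=3 t=6 v=6: → [6,9); WM=3
i=4 t=6 v=9: → [6,9); WM=3
i=5 t=7 v=4: → [6,9); WM=6; [3,6) fires=7
i=6 t=7 v=8: → [6,9); WM=6
i=7 t=8 v=9: → [6,9); WM=6
i=8 t=8 v=1: → [6,9); WM=7
i=9 t=9 v=6: → [9,12); WM=7
i=10 t=10 v=7: → [9,12); WM=7
i=11 t=12 v=2: → [12,15); WM=11; [6,9) fires=9
i=12 t=2 v=3: DROP (t<11-4); WM=11
i=13 t=14 v=9: → [12,15); WM=11
i=14 t=17 v=6: → [15,18); WM=16; [9,12) fires=7 [12,15) fires=9
i=15 t=19 v=7: → [18,21); WM=16
i=16 t=9 v=9: DROP (t<16-4); WM=16

5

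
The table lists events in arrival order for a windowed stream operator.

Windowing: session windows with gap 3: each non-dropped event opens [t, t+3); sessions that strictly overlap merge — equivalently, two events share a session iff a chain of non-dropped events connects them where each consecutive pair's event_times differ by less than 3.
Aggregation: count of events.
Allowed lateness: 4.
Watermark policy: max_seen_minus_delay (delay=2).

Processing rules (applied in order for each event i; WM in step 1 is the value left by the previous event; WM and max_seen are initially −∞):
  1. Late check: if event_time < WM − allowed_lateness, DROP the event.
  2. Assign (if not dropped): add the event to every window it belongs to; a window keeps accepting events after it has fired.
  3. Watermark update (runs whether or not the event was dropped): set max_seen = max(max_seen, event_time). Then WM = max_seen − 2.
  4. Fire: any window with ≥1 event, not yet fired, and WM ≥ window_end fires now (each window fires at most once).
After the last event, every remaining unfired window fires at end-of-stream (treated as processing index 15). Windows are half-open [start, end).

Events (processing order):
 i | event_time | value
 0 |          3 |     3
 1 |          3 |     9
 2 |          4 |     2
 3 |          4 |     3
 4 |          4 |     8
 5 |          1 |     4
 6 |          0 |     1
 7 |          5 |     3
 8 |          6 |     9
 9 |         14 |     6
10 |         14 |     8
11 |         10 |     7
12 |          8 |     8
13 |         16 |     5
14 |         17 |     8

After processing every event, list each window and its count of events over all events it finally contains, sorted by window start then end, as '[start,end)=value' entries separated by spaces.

[0,13)=11 [14,20)=4

i=0 t=3 v=3: → [3,6); WM=1
i=1 t=3 v=9: → [3,6); WM=1
i=2 t=4 v=2: → [3,7); WM=2
i=3 t=4 v=3: → [3,7); WM=2
i=4 t=4 v=8: → [3,7); WM=2
i=5 t=1 v=4: → [1,7); WM=2
i=6 t=0 v=1: → [0,7); WM=2
i=7 t=5 v=3: → [0,8); WM=3
i=8 t=6 v=9: → [0,9); WM=4
i=9 t=14 v=6: → [14,17); WM=12
i=10 t=14 v=8: → [14,17); WM=12
i=11 t=10 v=7: → [10,13); WM=12
i=12 t=8 v=8: → [0,13); WM=12
i=13 t=16 v=5: → [14,19); WM=14
i=14 t=17 v=8: → [14,20); WM=15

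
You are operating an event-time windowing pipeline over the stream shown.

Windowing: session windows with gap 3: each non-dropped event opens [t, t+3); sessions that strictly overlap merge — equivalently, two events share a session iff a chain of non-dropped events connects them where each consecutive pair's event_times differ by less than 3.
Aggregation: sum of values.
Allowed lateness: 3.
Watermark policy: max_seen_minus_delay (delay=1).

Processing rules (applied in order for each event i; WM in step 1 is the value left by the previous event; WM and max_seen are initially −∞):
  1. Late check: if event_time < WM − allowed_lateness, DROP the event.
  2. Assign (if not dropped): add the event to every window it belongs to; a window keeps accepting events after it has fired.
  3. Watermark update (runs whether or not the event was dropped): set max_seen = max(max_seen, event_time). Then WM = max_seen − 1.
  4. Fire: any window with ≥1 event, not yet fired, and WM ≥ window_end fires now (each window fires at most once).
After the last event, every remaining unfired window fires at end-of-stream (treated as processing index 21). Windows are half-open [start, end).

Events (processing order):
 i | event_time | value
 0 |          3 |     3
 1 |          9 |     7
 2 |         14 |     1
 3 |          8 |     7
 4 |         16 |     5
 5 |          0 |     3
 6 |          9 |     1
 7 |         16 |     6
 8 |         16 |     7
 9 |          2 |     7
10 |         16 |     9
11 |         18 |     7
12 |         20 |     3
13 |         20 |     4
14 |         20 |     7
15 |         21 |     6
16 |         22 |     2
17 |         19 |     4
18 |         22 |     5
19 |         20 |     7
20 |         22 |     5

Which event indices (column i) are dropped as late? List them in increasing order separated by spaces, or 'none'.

i=0 t=3 v=3: → [3,6); WM=2
i=1 t=9 v=7: → [9,12); WM=8
i=2 t=14 v=1: → [14,17); WM=13
i=3 t=8 v=7: DROP (t<13-3); WM=13
i=4 t=16 v=5: → [14,19); WM=15
i=5 t=0 v=3: DROP (t<15-3); WM=15
i=6 t=9 v=1: DROP (t<15-3); WM=15
i=7 t=16 v=6: → [14,19); WM=15
i=8 t=16 v=7: → [14,19); WM=15
i=9 t=2 v=7: DROP (t<15-3); WM=15
i=10 t=16 v=9: → [14,19); WM=15
i=11 t=18 v=7: → [14,21); WM=17
i=12 t=20 v=3: → [14,23); WM=19
i=13 t=20 v=4: → [14,23); WM=19
i=14 t=20 v=7: → [14,23); WM=19
i=15 t=21 v=6: → [14,24); WM=20
i=16 t=22 v=2: → [14,25); WM=21
i=17 t=19 v=4: → [14,25); WM=21
i=18 t=22 v=5: → [14,25); WM=21
i=19 t=20 v=7: → [14,25); WM=21
i=20 t=22 v=5: → [14,25); WM=21

3 5 6 9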